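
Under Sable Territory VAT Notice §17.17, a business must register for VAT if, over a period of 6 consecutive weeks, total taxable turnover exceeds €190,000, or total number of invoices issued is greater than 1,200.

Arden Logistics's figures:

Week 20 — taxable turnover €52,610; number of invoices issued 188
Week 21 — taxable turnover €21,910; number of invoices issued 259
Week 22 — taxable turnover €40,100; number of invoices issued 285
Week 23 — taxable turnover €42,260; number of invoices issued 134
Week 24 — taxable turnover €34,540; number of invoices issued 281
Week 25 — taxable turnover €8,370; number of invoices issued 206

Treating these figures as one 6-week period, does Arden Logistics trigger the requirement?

Yes

Total taxable turnover: €52,610 + €21,910 + €40,100 + €42,260 + €34,540 + €8,370 = €199,790 (> €190,000).
Total number of invoices issued: 188 + 259 + 285 + 134 + 281 + 206 = 1,353 (> 1,200).
The test is 'or': at least one threshold is exceeded.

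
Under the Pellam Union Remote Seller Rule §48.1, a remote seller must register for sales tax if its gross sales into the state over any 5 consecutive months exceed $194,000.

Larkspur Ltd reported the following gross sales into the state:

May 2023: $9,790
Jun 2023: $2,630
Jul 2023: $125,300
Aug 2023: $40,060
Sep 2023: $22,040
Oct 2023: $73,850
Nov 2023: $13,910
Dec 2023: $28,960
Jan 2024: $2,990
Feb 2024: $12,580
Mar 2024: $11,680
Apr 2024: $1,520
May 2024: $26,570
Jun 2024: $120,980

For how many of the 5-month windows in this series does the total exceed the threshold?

May 2023–Sep 2023: $9,790 + $2,630 + $125,300 + $40,060 + $22,040 = $199,820 (over)
Jun 2023–Oct 2023: $2,630 + $125,300 + $40,060 + $22,040 + $73,850 = $263,880 (over)
Jul 2023–Nov 2023: $125,300 + $40,060 + $22,040 + $73,850 + $13,910 = $275,160 (over)
Aug 2023–Dec 2023: $40,060 + $22,040 + $73,850 + $13,910 + $28,960 = $178,820 (under)
Sep 2023–Jan 2024: $22,040 + $73,850 + $13,910 + $28,960 + $2,990 = $141,750 (under)
Oct 2023–Feb 2024: $73,850 + $13,910 + $28,960 + $2,990 + $12,580 = $132,290 (under)
Nov 2023–Mar 2024: $13,910 + $28,960 + $2,990 + $12,580 + $11,680 = $70,120 (under)
Dec 2023–Apr 2024: $28,960 + $2,990 + $12,580 + $11,680 + $1,520 = $57,730 (under)
Jan 2024–May 2024: $2,990 + $12,580 + $11,680 + $1,520 + $26,570 = $55,340 (under)
Feb 2024–Jun 2024: $12,580 + $11,680 + $1,520 + $26,570 + $120,980 = $173,330 (under)
3 windows exceed the threshold.

3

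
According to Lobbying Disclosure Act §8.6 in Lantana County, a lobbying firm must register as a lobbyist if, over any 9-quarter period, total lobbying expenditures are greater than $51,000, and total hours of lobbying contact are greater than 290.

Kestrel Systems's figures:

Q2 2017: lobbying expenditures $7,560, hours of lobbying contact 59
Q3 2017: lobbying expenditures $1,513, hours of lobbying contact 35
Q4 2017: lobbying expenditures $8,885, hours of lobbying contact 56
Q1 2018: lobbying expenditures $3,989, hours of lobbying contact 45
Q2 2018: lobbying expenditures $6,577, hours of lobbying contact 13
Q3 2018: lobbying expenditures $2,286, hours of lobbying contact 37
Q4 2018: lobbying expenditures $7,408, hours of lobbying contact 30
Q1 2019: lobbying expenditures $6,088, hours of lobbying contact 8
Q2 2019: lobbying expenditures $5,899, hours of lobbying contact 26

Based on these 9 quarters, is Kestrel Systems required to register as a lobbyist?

No

Total lobbying expenditures: $7,560 + $1,513 + $8,885 + $3,989 + $6,577 + $2,286 + $7,408 + $6,088 + $5,899 = $50,205 (≤ $51,000).
Total hours of lobbying contact: 59 + 35 + 56 + 45 + 13 + 37 + 30 + 8 + 26 = 309 (> 290).
The test is 'and': the rule requires both, and at least one is not exceeded.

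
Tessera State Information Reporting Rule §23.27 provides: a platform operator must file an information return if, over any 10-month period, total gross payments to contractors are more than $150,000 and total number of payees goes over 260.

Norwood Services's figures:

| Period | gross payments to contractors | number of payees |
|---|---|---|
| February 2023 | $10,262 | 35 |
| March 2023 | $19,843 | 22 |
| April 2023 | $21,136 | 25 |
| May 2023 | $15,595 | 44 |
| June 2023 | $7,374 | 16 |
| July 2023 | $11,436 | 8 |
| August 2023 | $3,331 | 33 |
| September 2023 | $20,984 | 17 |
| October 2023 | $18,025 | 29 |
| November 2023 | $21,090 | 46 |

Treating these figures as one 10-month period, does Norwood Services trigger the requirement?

No

Total gross payments to contractors: $10,262 + $19,843 + $21,136 + $15,595 + $7,374 + $11,436 + $3,331 + $20,984 + $18,025 + $21,090 = $149,076 (≤ $150,000).
Total number of payees: 35 + 22 + 25 + 44 + 16 + 8 + 33 + 17 + 29 + 46 = 275 (> 260).
The test is 'and': the rule requires both, and at least one is not exceeded.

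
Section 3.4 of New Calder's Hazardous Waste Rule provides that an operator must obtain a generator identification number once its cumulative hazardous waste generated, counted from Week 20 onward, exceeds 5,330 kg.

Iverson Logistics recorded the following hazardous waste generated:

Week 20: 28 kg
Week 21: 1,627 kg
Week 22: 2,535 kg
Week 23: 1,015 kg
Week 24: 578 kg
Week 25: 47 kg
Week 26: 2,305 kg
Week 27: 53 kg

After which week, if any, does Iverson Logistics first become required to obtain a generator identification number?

Week 24

Through Week 20: 28 kg
Through Week 21: 1,655 kg
Through Week 22: 4,190 kg
Through Week 23: 5,205 kg
Through Week 24: 5,783 kg ← exceeds threshold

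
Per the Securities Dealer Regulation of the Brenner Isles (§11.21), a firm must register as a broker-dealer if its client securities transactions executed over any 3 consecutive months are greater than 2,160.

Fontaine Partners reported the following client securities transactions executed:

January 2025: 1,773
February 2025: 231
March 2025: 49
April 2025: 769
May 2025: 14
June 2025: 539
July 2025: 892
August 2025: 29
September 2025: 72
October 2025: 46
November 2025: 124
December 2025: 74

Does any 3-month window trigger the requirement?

No

January 2025–March 2025: 1,773 + 231 + 49 = 2,053 (under)
February 2025–April 2025: 231 + 49 + 769 = 1,049 (under)
March 2025–May 2025: 49 + 769 + 14 = 832 (under)
April 2025–June 2025: 769 + 14 + 539 = 1,322 (under)
May 2025–July 2025: 14 + 539 + 892 = 1,445 (under)
June 2025–August 2025: 539 + 892 + 29 = 1,460 (under)
July 2025–September 2025: 892 + 29 + 72 = 993 (under)
August 2025–October 2025: 29 + 72 + 46 = 147 (under)
September 2025–November 2025: 72 + 46 + 124 = 242 (under)
October 2025–December 2025: 46 + 124 + 74 = 244 (under)
No window exceeds 2,160.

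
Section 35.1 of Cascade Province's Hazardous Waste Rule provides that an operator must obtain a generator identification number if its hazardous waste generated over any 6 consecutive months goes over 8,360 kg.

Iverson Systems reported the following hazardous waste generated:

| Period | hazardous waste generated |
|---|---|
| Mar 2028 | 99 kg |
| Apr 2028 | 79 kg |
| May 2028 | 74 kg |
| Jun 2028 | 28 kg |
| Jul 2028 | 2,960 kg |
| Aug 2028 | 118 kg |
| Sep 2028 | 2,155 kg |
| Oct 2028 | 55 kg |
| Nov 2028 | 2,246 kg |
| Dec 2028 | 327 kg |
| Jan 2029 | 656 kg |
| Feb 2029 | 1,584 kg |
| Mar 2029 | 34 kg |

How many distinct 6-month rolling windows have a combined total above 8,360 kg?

Mar 2028–Aug 2028: 99 kg + 79 kg + 74 kg + 28 kg + 2,960 kg + 118 kg = 3,358 kg (under)
Apr 2028–Sep 2028: 79 kg + 74 kg + 28 kg + 2,960 kg + 118 kg + 2,155 kg = 5,414 kg (under)
May 2028–Oct 2028: 74 kg + 28 kg + 2,960 kg + 118 kg + 2,155 kg + 55 kg = 5,390 kg (under)
Jun 2028–Nov 2028: 28 kg + 2,960 kg + 118 kg + 2,155 kg + 55 kg + 2,246 kg = 7,562 kg (under)
Jul 2028–Dec 2028: 2,960 kg + 118 kg + 2,155 kg + 55 kg + 2,246 kg + 327 kg = 7,861 kg (under)
Aug 2028–Jan 2029: 118 kg + 2,155 kg + 55 kg + 2,246 kg + 327 kg + 656 kg = 5,557 kg (under)
Sep 2028–Feb 2029: 2,155 kg + 55 kg + 2,246 kg + 327 kg + 656 kg + 1,584 kg = 7,023 kg (under)
Oct 2028–Mar 2029: 55 kg + 2,246 kg + 327 kg + 656 kg + 1,584 kg + 34 kg = 4,902 kg (under)
0 windows exceed the threshold.

0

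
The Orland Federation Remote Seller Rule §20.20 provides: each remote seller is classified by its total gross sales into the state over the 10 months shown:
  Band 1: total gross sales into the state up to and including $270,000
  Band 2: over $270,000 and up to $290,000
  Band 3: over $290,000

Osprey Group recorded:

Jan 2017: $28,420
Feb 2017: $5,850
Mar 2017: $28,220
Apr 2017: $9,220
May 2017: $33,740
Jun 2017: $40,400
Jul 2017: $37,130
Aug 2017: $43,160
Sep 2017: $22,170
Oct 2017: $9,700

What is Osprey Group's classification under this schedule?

Band 1

Total gross sales into the state: $28,420 + $5,850 + $28,220 + $9,220 + $33,740 + $40,400 + $37,130 + $43,160 + $22,170 + $9,700 = $258,010.
$258,010 ≤ $270,000, so Band 1 applies.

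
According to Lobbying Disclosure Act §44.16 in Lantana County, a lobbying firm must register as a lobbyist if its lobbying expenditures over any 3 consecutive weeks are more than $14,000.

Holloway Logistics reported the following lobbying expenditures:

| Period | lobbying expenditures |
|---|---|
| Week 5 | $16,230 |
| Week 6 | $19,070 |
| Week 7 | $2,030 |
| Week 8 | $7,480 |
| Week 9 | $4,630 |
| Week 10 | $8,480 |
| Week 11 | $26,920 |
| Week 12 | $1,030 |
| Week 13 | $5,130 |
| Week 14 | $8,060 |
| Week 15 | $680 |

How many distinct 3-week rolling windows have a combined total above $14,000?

Week 5–Week 7: $16,230 + $19,070 + $2,030 = $37,330 (over)
Week 6–Week 8: $19,070 + $2,030 + $7,480 = $28,580 (over)
Week 7–Week 9: $2,030 + $7,480 + $4,630 = $14,140 (over)
Week 8–Week 10: $7,480 + $4,630 + $8,480 = $20,590 (over)
Week 9–Week 11: $4,630 + $8,480 + $26,920 = $40,030 (over)
Week 10–Week 12: $8,480 + $26,920 + $1,030 = $36,430 (over)
Week 11–Week 13: $26,920 + $1,030 + $5,130 = $33,080 (over)
Week 12–Week 14: $1,030 + $5,130 + $8,060 = $14,220 (over)
Week 13–Week 15: $5,130 + $8,060 + $680 = $13,870 (under)
8 windows exceed the threshold.

8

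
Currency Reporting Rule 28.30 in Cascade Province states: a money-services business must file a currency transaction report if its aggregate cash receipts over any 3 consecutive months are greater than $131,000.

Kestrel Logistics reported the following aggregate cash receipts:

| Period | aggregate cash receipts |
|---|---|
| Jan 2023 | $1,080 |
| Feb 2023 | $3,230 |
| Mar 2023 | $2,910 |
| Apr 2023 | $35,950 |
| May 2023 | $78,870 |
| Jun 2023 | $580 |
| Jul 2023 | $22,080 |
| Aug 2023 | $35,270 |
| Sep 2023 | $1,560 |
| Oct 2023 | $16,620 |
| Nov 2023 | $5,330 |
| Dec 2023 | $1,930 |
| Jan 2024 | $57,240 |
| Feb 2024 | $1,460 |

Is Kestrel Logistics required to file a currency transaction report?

Jan 2023–Mar 2023: $1,080 + $3,230 + $2,910 = $7,220 (under)
Feb 2023–Apr 2023: $3,230 + $2,910 + $35,950 = $42,090 (under)
Mar 2023–May 2023: $2,910 + $35,950 + $78,870 = $117,730 (under)
Apr 2023–Jun 2023: $35,950 + $78,870 + $580 = $115,400 (under)
May 2023–Jul 2023: $78,870 + $580 + $22,080 = $101,530 (under)
Jun 2023–Aug 2023: $580 + $22,080 + $35,270 = $57,930 (under)
Jul 2023–Sep 2023: $22,080 + $35,270 + $1,560 = $58,910 (under)
Aug 2023–Oct 2023: $35,270 + $1,560 + $16,620 = $53,450 (under)
Sep 2023–Nov 2023: $1,560 + $16,620 + $5,330 = $23,510 (under)
Oct 2023–Dec 2023: $16,620 + $5,330 + $1,930 = $23,880 (under)
Nov 2023–Jan 2024: $5,330 + $1,930 + $57,240 = $64,500 (under)
Dec 2023–Feb 2024: $1,930 + $57,240 + $1,460 = $60,630 (under)
No window exceeds $131,000.

No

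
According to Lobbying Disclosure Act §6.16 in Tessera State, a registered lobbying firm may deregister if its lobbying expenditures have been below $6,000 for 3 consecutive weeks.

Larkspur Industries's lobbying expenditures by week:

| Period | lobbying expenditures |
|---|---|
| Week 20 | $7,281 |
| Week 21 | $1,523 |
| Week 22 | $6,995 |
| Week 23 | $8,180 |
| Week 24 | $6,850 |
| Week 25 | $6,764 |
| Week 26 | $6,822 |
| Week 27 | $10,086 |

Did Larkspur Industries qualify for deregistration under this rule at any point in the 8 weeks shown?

Weeks below $6,000: Week 21.
Longest run of consecutive weeks below the threshold: 1.
1 < 3, so Larkspur Industries never became eligible.

No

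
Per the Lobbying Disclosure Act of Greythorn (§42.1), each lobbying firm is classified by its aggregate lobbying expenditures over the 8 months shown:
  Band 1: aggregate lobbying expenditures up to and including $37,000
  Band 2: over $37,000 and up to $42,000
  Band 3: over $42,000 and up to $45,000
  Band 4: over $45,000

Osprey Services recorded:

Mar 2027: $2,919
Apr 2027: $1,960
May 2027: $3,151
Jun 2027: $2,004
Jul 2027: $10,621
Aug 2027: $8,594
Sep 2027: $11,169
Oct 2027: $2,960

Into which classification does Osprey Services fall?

Aggregate lobbying expenditures: $2,919 + $1,960 + $3,151 + $2,004 + $10,621 + $8,594 + $11,169 + $2,960 = $43,378.
$42,000 < $43,378 ≤ $45,000, so Band 3 applies.

Band 3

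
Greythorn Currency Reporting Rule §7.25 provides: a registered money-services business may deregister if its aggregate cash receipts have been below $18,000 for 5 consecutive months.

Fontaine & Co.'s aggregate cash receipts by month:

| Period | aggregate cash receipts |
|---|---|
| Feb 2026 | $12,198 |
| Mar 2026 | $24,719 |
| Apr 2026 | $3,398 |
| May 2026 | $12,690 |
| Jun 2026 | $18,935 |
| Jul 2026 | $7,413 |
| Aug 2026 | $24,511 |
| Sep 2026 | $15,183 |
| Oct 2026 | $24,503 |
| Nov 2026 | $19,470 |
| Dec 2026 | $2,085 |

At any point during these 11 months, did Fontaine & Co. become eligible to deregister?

No

Months below $18,000: Feb 2026, Apr 2026, May 2026, Jul 2026, Sep 2026, Dec 2026.
Longest run of consecutive months below the threshold: 2.
2 < 5, so Fontaine & Co. never became eligible.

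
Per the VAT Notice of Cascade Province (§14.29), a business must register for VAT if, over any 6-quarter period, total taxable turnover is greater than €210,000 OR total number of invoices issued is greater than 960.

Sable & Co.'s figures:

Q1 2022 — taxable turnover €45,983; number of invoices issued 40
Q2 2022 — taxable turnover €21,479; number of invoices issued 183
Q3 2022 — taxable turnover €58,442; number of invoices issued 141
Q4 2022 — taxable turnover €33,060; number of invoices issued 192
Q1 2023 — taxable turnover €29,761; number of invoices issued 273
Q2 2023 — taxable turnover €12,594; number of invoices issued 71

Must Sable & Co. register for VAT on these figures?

Total taxable turnover: €45,983 + €21,479 + €58,442 + €33,060 + €29,761 + €12,594 = €201,319 (≤ €210,000).
Total number of invoices issued: 40 + 183 + 141 + 192 + 273 + 71 = 900 (≤ 960).
The test is 'or': neither threshold is exceeded.

No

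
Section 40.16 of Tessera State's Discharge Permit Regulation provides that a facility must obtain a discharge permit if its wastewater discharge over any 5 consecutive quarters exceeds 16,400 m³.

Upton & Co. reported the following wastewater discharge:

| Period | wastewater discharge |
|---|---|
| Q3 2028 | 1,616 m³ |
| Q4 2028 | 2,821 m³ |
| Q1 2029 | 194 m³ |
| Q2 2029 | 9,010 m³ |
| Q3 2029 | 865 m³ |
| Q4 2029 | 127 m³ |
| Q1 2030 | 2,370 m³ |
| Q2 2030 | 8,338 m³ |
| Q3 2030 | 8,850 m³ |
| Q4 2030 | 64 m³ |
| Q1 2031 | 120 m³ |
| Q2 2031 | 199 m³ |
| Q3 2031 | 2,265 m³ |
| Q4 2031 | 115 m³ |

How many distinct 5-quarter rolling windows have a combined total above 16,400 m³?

5

Q3 2028–Q3 2029: 1,616 m³ + 2,821 m³ + 194 m³ + 9,010 m³ + 865 m³ = 14,506 m³ (under)
Q4 2028–Q4 2029: 2,821 m³ + 194 m³ + 9,010 m³ + 865 m³ + 127 m³ = 13,017 m³ (under)
Q1 2029–Q1 2030: 194 m³ + 9,010 m³ + 865 m³ + 127 m³ + 2,370 m³ = 12,566 m³ (under)
Q2 2029–Q2 2030: 9,010 m³ + 865 m³ + 127 m³ + 2,370 m³ + 8,338 m³ = 20,710 m³ (over)
Q3 2029–Q3 2030: 865 m³ + 127 m³ + 2,370 m³ + 8,338 m³ + 8,850 m³ = 20,550 m³ (over)
Q4 2029–Q4 2030: 127 m³ + 2,370 m³ + 8,338 m³ + 8,850 m³ + 64 m³ = 19,749 m³ (over)
Q1 2030–Q1 2031: 2,370 m³ + 8,338 m³ + 8,850 m³ + 64 m³ + 120 m³ = 19,742 m³ (over)
Q2 2030–Q2 2031: 8,338 m³ + 8,850 m³ + 64 m³ + 120 m³ + 199 m³ = 17,571 m³ (over)
Q3 2030–Q3 2031: 8,850 m³ + 64 m³ + 120 m³ + 199 m³ + 2,265 m³ = 11,498 m³ (under)
Q4 2030–Q4 2031: 64 m³ + 120 m³ + 199 m³ + 2,265 m³ + 115 m³ = 2,763 m³ (under)
5 windows exceed the threshold.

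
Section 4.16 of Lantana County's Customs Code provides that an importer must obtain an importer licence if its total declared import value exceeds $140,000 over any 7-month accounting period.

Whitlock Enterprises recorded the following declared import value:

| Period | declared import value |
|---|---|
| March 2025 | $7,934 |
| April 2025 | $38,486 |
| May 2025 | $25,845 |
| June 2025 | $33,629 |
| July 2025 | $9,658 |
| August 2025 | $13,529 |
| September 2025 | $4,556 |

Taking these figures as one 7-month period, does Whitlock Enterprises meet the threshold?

No

Total declared import value: $7,934 + $38,486 + $25,845 + $33,629 + $9,658 + $13,529 + $4,556 = $133,637.
$133,637 ≤ $140,000, so the threshold is not exceeded.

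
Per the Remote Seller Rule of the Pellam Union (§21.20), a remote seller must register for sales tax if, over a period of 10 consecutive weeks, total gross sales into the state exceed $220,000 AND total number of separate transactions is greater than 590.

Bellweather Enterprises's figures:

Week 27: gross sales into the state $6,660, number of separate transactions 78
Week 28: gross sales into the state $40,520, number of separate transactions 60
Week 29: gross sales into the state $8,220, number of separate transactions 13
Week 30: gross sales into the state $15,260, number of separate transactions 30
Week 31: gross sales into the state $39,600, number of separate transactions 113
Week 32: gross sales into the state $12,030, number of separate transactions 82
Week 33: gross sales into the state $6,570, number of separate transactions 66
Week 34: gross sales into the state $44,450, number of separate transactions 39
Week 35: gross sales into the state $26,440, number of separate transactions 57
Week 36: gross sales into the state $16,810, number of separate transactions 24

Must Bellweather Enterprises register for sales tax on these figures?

Total gross sales into the state: $6,660 + $40,520 + $8,220 + $15,260 + $39,600 + $12,030 + $6,570 + $44,450 + $26,440 + $16,810 = $216,560 (≤ $220,000).
Total number of separate transactions: 78 + 60 + 13 + 30 + 113 + 82 + 66 + 39 + 57 + 24 = 562 (≤ 590).
The test is 'and': the rule requires both, and at least one is not exceeded.

No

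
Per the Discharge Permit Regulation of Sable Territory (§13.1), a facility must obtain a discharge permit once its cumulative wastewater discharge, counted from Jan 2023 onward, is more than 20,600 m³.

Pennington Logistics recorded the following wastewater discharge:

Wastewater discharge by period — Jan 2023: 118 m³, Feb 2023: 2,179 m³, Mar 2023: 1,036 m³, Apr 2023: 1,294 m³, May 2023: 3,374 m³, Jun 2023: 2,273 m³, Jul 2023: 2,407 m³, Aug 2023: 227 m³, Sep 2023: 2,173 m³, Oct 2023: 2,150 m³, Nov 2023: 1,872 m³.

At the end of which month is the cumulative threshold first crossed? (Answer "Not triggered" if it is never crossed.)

Not triggered

Through Jan 2023: 118 m³
Through Feb 2023: 2,297 m³
Through Mar 2023: 3,333 m³
Through Apr 2023: 4,627 m³
Through May 2023: 8,001 m³
Through Jun 2023: 10,274 m³
Through Jul 2023: 12,681 m³
Through Aug 2023: 12,908 m³
Through Sep 2023: 15,081 m³
Through Oct 2023: 17,231 m³
Through Nov 2023: 19,103 m³
Final cumulative total 19,103 m³ ≤ 20,600 m³; the threshold is never exceeded.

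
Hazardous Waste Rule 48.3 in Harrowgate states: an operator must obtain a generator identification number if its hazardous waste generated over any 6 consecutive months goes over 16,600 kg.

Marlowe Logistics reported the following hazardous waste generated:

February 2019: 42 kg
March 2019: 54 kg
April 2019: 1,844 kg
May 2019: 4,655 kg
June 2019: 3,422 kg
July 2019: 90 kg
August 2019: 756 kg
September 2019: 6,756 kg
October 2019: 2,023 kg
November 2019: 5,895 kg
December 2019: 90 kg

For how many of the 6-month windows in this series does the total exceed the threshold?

3

February 2019–July 2019: 42 kg + 54 kg + 1,844 kg + 4,655 kg + 3,422 kg + 90 kg = 10,107 kg (under)
March 2019–August 2019: 54 kg + 1,844 kg + 4,655 kg + 3,422 kg + 90 kg + 756 kg = 10,821 kg (under)
April 2019–September 2019: 1,844 kg + 4,655 kg + 3,422 kg + 90 kg + 756 kg + 6,756 kg = 17,523 kg (over)
May 2019–October 2019: 4,655 kg + 3,422 kg + 90 kg + 756 kg + 6,756 kg + 2,023 kg = 17,702 kg (over)
June 2019–November 2019: 3,422 kg + 90 kg + 756 kg + 6,756 kg + 2,023 kg + 5,895 kg = 18,942 kg (over)
July 2019–December 2019: 90 kg + 756 kg + 6,756 kg + 2,023 kg + 5,895 kg + 90 kg = 15,610 kg (under)
3 windows exceed the threshold.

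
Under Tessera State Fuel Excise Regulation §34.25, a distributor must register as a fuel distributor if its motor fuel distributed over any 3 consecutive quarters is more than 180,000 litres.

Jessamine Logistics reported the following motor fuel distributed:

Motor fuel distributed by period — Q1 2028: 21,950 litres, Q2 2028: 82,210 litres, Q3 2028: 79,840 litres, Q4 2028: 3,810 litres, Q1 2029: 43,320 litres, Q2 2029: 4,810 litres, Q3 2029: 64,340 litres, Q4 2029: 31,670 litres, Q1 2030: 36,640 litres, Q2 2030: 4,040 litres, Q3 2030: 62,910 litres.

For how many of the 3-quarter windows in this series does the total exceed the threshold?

Q1 2028–Q3 2028: 21,950 litres + 82,210 litres + 79,840 litres = 184,000 litres (over)
Q2 2028–Q4 2028: 82,210 litres + 79,840 litres + 3,810 litres = 165,860 litres (under)
Q3 2028–Q1 2029: 79,840 litres + 3,810 litres + 43,320 litres = 126,970 litres (under)
Q4 2028–Q2 2029: 3,810 litres + 43,320 litres + 4,810 litres = 51,940 litres (under)
Q1 2029–Q3 2029: 43,320 litres + 4,810 litres + 64,340 litres = 112,470 litres (under)
Q2 2029–Q4 2029: 4,810 litres + 64,340 litres + 31,670 litres = 100,820 litres (under)
Q3 2029–Q1 2030: 64,340 litres + 31,670 litres + 36,640 litres = 132,650 litres (under)
Q4 2029–Q2 2030: 31,670 litres + 36,640 litres + 4,040 litres = 72,350 litres (under)
Q1 2030–Q3 2030: 36,640 litres + 4,040 litres + 62,910 litres = 103,590 litres (under)
1 window exceeds the threshold.

1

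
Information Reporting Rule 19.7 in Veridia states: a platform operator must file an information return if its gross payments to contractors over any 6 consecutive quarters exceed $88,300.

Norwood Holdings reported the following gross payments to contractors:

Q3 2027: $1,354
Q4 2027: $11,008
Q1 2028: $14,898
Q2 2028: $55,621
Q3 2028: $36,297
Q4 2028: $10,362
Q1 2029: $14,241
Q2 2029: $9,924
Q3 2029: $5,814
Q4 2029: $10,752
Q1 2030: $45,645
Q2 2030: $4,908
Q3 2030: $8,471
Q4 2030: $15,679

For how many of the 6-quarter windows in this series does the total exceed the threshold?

Q3 2027–Q4 2028: $1,354 + $11,008 + $14,898 + $55,621 + $36,297 + $10,362 = $129,540 (over)
Q4 2027–Q1 2029: $11,008 + $14,898 + $55,621 + $36,297 + $10,362 + $14,241 = $142,427 (over)
Q1 2028–Q2 2029: $14,898 + $55,621 + $36,297 + $10,362 + $14,241 + $9,924 = $141,343 (over)
Q2 2028–Q3 2029: $55,621 + $36,297 + $10,362 + $14,241 + $9,924 + $5,814 = $132,259 (over)
Q3 2028–Q4 2029: $36,297 + $10,362 + $14,241 + $9,924 + $5,814 + $10,752 = $87,390 (under)
Q4 2028–Q1 2030: $10,362 + $14,241 + $9,924 + $5,814 + $10,752 + $45,645 = $96,738 (over)
Q1 2029–Q2 2030: $14,241 + $9,924 + $5,814 + $10,752 + $45,645 + $4,908 = $91,284 (over)
Q2 2029–Q3 2030: $9,924 + $5,814 + $10,752 + $45,645 + $4,908 + $8,471 = $85,514 (under)
Q3 2029–Q4 2030: $5,814 + $10,752 + $45,645 + $4,908 + $8,471 + $15,679 = $91,269 (over)
7 windows exceed the threshold.

7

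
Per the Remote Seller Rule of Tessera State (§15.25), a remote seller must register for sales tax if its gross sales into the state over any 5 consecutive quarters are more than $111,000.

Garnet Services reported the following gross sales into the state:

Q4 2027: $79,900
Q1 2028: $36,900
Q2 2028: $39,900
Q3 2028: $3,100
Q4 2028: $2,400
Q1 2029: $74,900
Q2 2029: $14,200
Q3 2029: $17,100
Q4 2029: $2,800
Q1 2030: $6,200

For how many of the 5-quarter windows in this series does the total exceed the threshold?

6

Q4 2027–Q4 2028: $79,900 + $36,900 + $39,900 + $3,100 + $2,400 = $162,200 (over)
Q1 2028–Q1 2029: $36,900 + $39,900 + $3,100 + $2,400 + $74,900 = $157,200 (over)
Q2 2028–Q2 2029: $39,900 + $3,100 + $2,400 + $74,900 + $14,200 = $134,500 (over)
Q3 2028–Q3 2029: $3,100 + $2,400 + $74,900 + $14,200 + $17,100 = $111,700 (over)
Q4 2028–Q4 2029: $2,400 + $74,900 + $14,200 + $17,100 + $2,800 = $111,400 (over)
Q1 2029–Q1 2030: $74,900 + $14,200 + $17,100 + $2,800 + $6,200 = $115,200 (over)
6 windows exceed the threshold.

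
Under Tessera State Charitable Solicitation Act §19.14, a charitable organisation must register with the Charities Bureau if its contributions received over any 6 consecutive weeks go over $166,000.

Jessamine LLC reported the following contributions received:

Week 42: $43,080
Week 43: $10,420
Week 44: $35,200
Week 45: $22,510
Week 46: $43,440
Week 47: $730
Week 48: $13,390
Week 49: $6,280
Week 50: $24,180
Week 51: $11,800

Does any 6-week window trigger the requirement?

Week 42–Week 47: $43,080 + $10,420 + $35,200 + $22,510 + $43,440 + $730 = $155,380 (under)
Week 43–Week 48: $10,420 + $35,200 + $22,510 + $43,440 + $730 + $13,390 = $125,690 (under)
Week 44–Week 49: $35,200 + $22,510 + $43,440 + $730 + $13,390 + $6,280 = $121,550 (under)
Week 45–Week 50: $22,510 + $43,440 + $730 + $13,390 + $6,280 + $24,180 = $110,530 (under)
Week 46–Week 51: $43,440 + $730 + $13,390 + $6,280 + $24,180 + $11,800 = $99,820 (under)
No window exceeds $166,000.

No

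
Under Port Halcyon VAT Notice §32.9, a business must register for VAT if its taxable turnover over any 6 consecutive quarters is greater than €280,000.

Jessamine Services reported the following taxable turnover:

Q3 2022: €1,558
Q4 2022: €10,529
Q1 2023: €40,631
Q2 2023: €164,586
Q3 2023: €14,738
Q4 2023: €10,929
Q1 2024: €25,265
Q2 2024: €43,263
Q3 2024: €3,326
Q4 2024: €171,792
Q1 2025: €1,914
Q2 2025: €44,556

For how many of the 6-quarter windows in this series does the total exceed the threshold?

Q3 2022–Q4 2023: €1,558 + €10,529 + €40,631 + €164,586 + €14,738 + €10,929 = €242,971 (under)
Q4 2022–Q1 2024: €10,529 + €40,631 + €164,586 + €14,738 + €10,929 + €25,265 = €266,678 (under)
Q1 2023–Q2 2024: €40,631 + €164,586 + €14,738 + €10,929 + €25,265 + €43,263 = €299,412 (over)
Q2 2023–Q3 2024: €164,586 + €14,738 + €10,929 + €25,265 + €43,263 + €3,326 = €262,107 (under)
Q3 2023–Q4 2024: €14,738 + €10,929 + €25,265 + €43,263 + €3,326 + €171,792 = €269,313 (under)
Q4 2023–Q1 2025: €10,929 + €25,265 + €43,263 + €3,326 + €171,792 + €1,914 = €256,489 (under)
Q1 2024–Q2 2025: €25,265 + €43,263 + €3,326 + €171,792 + €1,914 + €44,556 = €290,116 (over)
2 windows exceed the threshold.

2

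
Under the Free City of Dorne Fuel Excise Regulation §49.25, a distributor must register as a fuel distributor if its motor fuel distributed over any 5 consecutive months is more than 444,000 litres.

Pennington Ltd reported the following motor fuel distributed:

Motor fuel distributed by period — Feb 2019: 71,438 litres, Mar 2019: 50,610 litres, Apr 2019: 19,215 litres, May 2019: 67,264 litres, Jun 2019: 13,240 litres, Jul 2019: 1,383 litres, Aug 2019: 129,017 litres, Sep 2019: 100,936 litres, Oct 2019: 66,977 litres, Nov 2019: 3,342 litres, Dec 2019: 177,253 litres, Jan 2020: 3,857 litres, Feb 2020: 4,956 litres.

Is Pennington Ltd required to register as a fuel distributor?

Feb 2019–Jun 2019: 71,438 litres + 50,610 litres + 19,215 litres + 67,264 litres + 13,240 litres = 221,767 litres (under)
Mar 2019–Jul 2019: 50,610 litres + 19,215 litres + 67,264 litres + 13,240 litres + 1,383 litres = 151,712 litres (under)
Apr 2019–Aug 2019: 19,215 litres + 67,264 litres + 13,240 litres + 1,383 litres + 129,017 litres = 230,119 litres (under)
May 2019–Sep 2019: 67,264 litres + 13,240 litres + 1,383 litres + 129,017 litres + 100,936 litres = 311,840 litres (under)
Jun 2019–Oct 2019: 13,240 litres + 1,383 litres + 129,017 litres + 100,936 litres + 66,977 litres = 311,553 litres (under)
Jul 2019–Nov 2019: 1,383 litres + 129,017 litres + 100,936 litres + 66,977 litres + 3,342 litres = 301,655 litres (under)
Aug 2019–Dec 2019: 129,017 litres + 100,936 litres + 66,977 litres + 3,342 litres + 177,253 litres = 477,525 litres (over)
Sep 2019–Jan 2020: 100,936 litres + 66,977 litres + 3,342 litres + 177,253 litres + 3,857 litres = 352,365 litres (under)
Oct 2019–Feb 2020: 66,977 litres + 3,342 litres + 177,253 litres + 3,857 litres + 4,956 litres = 256,385 litres (under)
At least one window exceeds 444,000 litres.

Yes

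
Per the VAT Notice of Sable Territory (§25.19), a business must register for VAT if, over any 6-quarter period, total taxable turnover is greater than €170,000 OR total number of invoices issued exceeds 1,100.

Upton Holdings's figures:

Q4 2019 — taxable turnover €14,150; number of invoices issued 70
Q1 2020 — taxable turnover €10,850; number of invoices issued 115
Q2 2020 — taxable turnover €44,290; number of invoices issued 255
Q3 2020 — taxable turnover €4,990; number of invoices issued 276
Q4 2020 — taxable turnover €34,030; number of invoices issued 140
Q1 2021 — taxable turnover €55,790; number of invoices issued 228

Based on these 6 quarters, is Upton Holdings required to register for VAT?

Total taxable turnover: €14,150 + €10,850 + €44,290 + €4,990 + €34,030 + €55,790 = €164,100 (≤ €170,000).
Total number of invoices issued: 70 + 115 + 255 + 276 + 140 + 228 = 1,084 (≤ 1,100).
The test is 'or': neither threshold is exceeded.

No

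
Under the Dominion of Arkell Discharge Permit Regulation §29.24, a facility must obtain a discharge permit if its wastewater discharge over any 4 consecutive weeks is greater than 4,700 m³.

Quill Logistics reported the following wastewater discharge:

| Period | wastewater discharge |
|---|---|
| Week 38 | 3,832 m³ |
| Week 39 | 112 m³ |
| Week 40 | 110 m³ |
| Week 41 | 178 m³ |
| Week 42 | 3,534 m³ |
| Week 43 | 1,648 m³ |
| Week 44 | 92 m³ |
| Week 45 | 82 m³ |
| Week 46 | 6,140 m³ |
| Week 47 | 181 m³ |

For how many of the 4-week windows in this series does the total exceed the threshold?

Week 38–Week 41: 3,832 m³ + 112 m³ + 110 m³ + 178 m³ = 4,232 m³ (under)
Week 39–Week 42: 112 m³ + 110 m³ + 178 m³ + 3,534 m³ = 3,934 m³ (under)
Week 40–Week 43: 110 m³ + 178 m³ + 3,534 m³ + 1,648 m³ = 5,470 m³ (over)
Week 41–Week 44: 178 m³ + 3,534 m³ + 1,648 m³ + 92 m³ = 5,452 m³ (over)
Week 42–Week 45: 3,534 m³ + 1,648 m³ + 92 m³ + 82 m³ = 5,356 m³ (over)
Week 43–Week 46: 1,648 m³ + 92 m³ + 82 m³ + 6,140 m³ = 7,962 m³ (over)
Week 44–Week 47: 92 m³ + 82 m³ + 6,140 m³ + 181 m³ = 6,495 m³ (over)
5 windows exceed the threshold.

5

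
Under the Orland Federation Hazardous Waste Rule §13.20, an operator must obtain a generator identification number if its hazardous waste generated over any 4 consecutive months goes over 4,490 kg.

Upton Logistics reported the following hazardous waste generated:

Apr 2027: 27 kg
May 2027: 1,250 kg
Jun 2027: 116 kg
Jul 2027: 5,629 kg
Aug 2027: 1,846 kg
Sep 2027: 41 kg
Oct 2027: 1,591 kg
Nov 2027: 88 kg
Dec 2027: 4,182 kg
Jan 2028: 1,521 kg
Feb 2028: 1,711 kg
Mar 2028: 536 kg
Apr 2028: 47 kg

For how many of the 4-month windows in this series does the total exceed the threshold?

8

Apr 2027–Jul 2027: 27 kg + 1,250 kg + 116 kg + 5,629 kg = 7,022 kg (over)
May 2027–Aug 2027: 1,250 kg + 116 kg + 5,629 kg + 1,846 kg = 8,841 kg (over)
Jun 2027–Sep 2027: 116 kg + 5,629 kg + 1,846 kg + 41 kg = 7,632 kg (over)
Jul 2027–Oct 2027: 5,629 kg + 1,846 kg + 41 kg + 1,591 kg = 9,107 kg (over)
Aug 2027–Nov 2027: 1,846 kg + 41 kg + 1,591 kg + 88 kg = 3,566 kg (under)
Sep 2027–Dec 2027: 41 kg + 1,591 kg + 88 kg + 4,182 kg = 5,902 kg (over)
Oct 2027–Jan 2028: 1,591 kg + 88 kg + 4,182 kg + 1,521 kg = 7,382 kg (over)
Nov 2027–Feb 2028: 88 kg + 4,182 kg + 1,521 kg + 1,711 kg = 7,502 kg (over)
Dec 2027–Mar 2028: 4,182 kg + 1,521 kg + 1,711 kg + 536 kg = 7,950 kg (over)
Jan 2028–Apr 2028: 1,521 kg + 1,711 kg + 536 kg + 47 kg = 3,815 kg (under)
8 windows exceed the threshold.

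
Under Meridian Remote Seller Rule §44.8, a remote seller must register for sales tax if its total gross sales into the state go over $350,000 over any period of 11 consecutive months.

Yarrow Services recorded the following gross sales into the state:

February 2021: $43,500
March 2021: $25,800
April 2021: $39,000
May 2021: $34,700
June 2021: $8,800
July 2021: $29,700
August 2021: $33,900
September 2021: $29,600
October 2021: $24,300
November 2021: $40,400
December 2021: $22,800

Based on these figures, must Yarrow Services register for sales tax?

Total gross sales into the state: $43,500 + $25,800 + $39,000 + $34,700 + $8,800 + $29,700 + $33,900 + $29,600 + $24,300 + $40,400 + $22,800 = $332,500.
$332,500 ≤ $350,000, so the threshold is not exceeded.

No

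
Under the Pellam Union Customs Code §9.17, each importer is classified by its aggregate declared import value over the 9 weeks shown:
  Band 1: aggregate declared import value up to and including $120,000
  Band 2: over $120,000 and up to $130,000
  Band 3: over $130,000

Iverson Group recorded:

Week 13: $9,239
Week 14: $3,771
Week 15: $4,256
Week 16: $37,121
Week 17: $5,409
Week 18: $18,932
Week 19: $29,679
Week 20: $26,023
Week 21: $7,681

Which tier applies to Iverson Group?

Band 3

Aggregate declared import value: $9,239 + $3,771 + $4,256 + $37,121 + $5,409 + $18,932 + $29,679 + $26,023 + $7,681 = $142,111.
$142,111 > $130,000, so Band 3 applies.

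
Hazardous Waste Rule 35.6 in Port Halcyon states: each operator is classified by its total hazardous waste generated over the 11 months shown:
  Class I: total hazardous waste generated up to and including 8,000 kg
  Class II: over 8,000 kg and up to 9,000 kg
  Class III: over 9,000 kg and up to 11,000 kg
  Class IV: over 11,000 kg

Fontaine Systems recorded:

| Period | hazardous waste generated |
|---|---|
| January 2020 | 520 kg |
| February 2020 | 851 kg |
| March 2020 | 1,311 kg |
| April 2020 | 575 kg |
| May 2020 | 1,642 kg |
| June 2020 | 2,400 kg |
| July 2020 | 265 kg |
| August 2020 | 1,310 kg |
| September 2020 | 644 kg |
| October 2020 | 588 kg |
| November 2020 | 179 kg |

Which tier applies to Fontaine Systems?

Total hazardous waste generated: 520 kg + 851 kg + 1,311 kg + 575 kg + 1,642 kg + 2,400 kg + 265 kg + 1,310 kg + 644 kg + 588 kg + 179 kg = 10,285 kg.
9,000 kg < 10,285 kg ≤ 11,000 kg, so Class III applies.

Class III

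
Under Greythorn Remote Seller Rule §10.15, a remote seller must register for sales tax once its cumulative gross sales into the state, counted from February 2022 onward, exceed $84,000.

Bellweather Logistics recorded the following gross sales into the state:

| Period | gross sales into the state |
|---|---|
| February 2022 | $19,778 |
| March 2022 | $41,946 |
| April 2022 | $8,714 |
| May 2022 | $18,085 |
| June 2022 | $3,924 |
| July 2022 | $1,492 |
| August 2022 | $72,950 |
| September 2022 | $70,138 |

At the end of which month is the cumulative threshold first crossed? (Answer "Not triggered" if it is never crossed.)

May 2022

Through February 2022: $19,778
Through March 2022: $61,724
Through April 2022: $70,438
Through May 2022: $88,523 ← exceeds threshold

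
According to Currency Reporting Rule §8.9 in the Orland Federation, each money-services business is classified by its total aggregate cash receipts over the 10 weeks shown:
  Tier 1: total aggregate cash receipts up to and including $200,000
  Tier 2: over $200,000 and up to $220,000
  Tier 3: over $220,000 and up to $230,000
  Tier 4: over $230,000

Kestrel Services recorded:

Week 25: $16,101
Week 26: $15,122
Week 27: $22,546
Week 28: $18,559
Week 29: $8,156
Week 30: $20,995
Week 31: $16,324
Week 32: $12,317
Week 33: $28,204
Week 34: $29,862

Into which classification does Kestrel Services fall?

Total aggregate cash receipts: $16,101 + $15,122 + $22,546 + $18,559 + $8,156 + $20,995 + $16,324 + $12,317 + $28,204 + $29,862 = $188,186.
$188,186 ≤ $200,000, so Tier 1 applies.

Tier 1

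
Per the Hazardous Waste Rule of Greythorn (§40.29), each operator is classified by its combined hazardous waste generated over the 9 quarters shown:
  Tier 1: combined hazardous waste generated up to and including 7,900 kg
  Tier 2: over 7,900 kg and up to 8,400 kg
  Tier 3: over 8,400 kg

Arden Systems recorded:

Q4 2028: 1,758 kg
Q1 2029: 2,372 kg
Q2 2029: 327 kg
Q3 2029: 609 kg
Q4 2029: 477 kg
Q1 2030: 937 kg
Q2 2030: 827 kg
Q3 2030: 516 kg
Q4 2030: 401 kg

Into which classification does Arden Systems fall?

Combined hazardous waste generated: 1,758 kg + 2,372 kg + 327 kg + 609 kg + 477 kg + 937 kg + 827 kg + 516 kg + 401 kg = 8,224 kg.
7,900 kg < 8,224 kg ≤ 8,400 kg, so Tier 2 applies.

Tier 2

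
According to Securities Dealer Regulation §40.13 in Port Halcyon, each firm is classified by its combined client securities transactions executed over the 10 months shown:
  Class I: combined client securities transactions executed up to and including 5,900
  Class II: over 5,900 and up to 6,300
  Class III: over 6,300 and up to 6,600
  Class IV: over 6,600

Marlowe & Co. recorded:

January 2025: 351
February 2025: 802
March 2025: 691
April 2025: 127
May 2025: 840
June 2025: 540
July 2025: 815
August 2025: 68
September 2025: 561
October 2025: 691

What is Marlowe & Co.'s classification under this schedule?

Class I

Combined client securities transactions executed: 351 + 802 + 691 + 127 + 840 + 540 + 815 + 68 + 561 + 691 = 5,486.
5,486 ≤ 5,900, so Class I applies.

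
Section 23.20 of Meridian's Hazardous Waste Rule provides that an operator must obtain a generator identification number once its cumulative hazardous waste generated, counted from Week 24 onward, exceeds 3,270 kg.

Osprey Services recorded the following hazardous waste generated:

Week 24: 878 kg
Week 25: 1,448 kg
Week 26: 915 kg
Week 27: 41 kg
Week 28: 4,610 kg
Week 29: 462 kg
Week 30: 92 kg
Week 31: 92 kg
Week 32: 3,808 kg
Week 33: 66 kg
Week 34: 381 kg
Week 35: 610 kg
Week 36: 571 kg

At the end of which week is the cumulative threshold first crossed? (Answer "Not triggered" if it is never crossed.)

Week 27

Through Week 24: 878 kg
Through Week 25: 2,326 kg
Through Week 26: 3,241 kg
Through Week 27: 3,282 kg ← exceeds threshold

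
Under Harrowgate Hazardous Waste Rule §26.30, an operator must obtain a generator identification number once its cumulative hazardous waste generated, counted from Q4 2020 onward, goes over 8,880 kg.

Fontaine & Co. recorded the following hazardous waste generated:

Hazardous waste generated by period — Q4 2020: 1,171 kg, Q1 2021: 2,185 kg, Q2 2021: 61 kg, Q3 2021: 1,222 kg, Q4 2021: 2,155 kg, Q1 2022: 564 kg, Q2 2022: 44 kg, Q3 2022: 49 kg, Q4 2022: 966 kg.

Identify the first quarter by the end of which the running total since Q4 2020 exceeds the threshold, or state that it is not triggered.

Not triggered

Through Q4 2020: 1,171 kg
Through Q1 2021: 3,356 kg
Through Q2 2021: 3,417 kg
Through Q3 2021: 4,639 kg
Through Q4 2021: 6,794 kg
Through Q1 2022: 7,358 kg
Through Q2 2022: 7,402 kg
Through Q3 2022: 7,451 kg
Through Q4 2022: 8,417 kg
Final cumulative total 8,417 kg ≤ 8,880 kg; the threshold is never exceeded.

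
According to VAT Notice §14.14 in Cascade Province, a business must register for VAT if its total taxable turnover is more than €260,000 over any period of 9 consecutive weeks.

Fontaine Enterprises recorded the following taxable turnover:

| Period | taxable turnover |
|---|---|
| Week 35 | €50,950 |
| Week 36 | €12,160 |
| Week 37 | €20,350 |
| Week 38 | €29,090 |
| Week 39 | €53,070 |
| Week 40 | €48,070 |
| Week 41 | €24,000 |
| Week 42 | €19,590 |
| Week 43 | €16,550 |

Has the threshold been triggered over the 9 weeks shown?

Total taxable turnover: €50,950 + €12,160 + €20,350 + €29,090 + €53,070 + €48,070 + €24,000 + €19,590 + €16,550 = €273,830.
€273,830 > €260,000, so the threshold is exceeded.

Yes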